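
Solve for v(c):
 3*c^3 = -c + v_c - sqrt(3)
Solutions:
 v(c) = C1 + 3*c^4/4 + c^2/2 + sqrt(3)*c


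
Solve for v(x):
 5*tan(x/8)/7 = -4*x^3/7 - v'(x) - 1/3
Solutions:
 v(x) = C1 - x^4/7 - x/3 + 40*log(cos(x/8))/7


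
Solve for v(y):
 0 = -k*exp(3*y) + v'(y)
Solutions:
 v(y) = C1 + k*exp(3*y)/3


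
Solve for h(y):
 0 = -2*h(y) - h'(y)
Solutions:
 h(y) = C1*exp(-2*y)


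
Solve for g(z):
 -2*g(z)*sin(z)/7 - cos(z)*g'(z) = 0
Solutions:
 g(z) = C1*cos(z)^(2/7)


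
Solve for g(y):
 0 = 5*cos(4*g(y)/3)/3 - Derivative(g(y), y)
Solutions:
 -5*y/3 - 3*log(sin(4*g(y)/3) - 1)/8 + 3*log(sin(4*g(y)/3) + 1)/8 = C1


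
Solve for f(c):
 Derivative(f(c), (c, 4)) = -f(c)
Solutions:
 f(c) = (C1*sin(sqrt(2)*c/2) + C2*cos(sqrt(2)*c/2))*exp(-sqrt(2)*c/2) + (C3*sin(sqrt(2)*c/2) + C4*cos(sqrt(2)*c/2))*exp(sqrt(2)*c/2)


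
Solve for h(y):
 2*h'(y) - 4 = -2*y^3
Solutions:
 h(y) = C1 - y^4/4 + 2*y


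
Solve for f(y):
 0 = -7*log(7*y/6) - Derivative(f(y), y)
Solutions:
 f(y) = C1 - 7*y*log(y) + y*log(279936/823543) + 7*y


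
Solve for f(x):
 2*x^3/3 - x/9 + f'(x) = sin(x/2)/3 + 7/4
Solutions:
 f(x) = C1 - x^4/6 + x^2/18 + 7*x/4 - 2*cos(x/2)/3


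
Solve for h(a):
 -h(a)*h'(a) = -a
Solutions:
 h(a) = -sqrt(C1 + a^2)
 h(a) = sqrt(C1 + a^2)


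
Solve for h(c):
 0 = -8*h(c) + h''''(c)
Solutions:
 h(c) = C1*exp(-2^(3/4)*c) + C2*exp(2^(3/4)*c) + C3*sin(2^(3/4)*c) + C4*cos(2^(3/4)*c)


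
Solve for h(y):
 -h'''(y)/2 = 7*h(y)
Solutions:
 h(y) = C3*exp(-14^(1/3)*y) + (C1*sin(14^(1/3)*sqrt(3)*y/2) + C2*cos(14^(1/3)*sqrt(3)*y/2))*exp(14^(1/3)*y/2)


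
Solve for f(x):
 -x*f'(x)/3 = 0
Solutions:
 f(x) = C1


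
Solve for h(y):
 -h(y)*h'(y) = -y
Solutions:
 h(y) = -sqrt(C1 + y^2)
 h(y) = sqrt(C1 + y^2)


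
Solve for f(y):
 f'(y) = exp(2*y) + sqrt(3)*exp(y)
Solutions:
 f(y) = C1 + exp(2*y)/2 + sqrt(3)*exp(y)


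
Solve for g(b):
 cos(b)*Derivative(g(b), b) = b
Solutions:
 g(b) = C1 + Integral(b/cos(b), b)


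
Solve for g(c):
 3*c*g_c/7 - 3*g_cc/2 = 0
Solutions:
 g(c) = C1 + C2*erfi(sqrt(7)*c/7)


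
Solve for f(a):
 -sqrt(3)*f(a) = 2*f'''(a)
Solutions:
 f(a) = C3*exp(-2^(2/3)*3^(1/6)*a/2) + (C1*sin(6^(2/3)*a/4) + C2*cos(6^(2/3)*a/4))*exp(2^(2/3)*3^(1/6)*a/4)


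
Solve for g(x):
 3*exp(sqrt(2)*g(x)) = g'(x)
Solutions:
 g(x) = sqrt(2)*(2*log(-1/(C1 + 3*x)) - log(2))/4


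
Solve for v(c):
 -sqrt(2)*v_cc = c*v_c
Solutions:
 v(c) = C1 + C2*erf(2^(1/4)*c/2)


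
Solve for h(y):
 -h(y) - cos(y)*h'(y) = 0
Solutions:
 h(y) = C1*sqrt(sin(y) - 1)/sqrt(sin(y) + 1)


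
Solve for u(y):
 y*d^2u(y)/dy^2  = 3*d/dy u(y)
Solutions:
 u(y) = C1 + C2*y^4


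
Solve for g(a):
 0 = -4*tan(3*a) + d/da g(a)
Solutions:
 g(a) = C1 - 4*log(cos(3*a))/3


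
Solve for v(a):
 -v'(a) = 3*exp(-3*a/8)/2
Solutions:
 v(a) = C1 + 4*exp(-3*a/8)


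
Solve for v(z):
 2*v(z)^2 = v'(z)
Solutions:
 v(z) = -1/(C1 + 2*z)


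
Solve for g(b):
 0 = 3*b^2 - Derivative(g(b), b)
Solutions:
 g(b) = C1 + b^3


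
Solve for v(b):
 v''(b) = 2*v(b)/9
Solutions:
 v(b) = C1*exp(-sqrt(2)*b/3) + C2*exp(sqrt(2)*b/3)


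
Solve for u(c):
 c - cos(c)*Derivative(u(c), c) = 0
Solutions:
 u(c) = C1 + Integral(c/cos(c), c)


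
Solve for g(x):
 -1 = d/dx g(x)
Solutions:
 g(x) = C1 - x


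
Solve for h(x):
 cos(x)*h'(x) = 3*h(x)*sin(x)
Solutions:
 h(x) = C1/cos(x)^3


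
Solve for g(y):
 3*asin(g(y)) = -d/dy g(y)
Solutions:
 Integral(1/asin(_y), (_y, g(y))) = C1 - 3*y


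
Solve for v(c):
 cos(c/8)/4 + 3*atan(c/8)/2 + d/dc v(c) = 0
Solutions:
 v(c) = C1 - 3*c*atan(c/8)/2 + 6*log(c^2 + 64) - 2*sin(c/8)


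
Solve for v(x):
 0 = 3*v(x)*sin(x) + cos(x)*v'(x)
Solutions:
 v(x) = C1*cos(x)^3


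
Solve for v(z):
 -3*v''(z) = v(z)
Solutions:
 v(z) = C1*sin(sqrt(3)*z/3) + C2*cos(sqrt(3)*z/3)


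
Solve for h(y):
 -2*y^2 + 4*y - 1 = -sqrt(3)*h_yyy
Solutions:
 h(y) = C1 + C2*y + C3*y^2 + sqrt(3)*y^5/90 - sqrt(3)*y^4/18 + sqrt(3)*y^3/18


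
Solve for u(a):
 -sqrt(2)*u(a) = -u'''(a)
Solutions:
 u(a) = C3*exp(2^(1/6)*a) + (C1*sin(2^(1/6)*sqrt(3)*a/2) + C2*cos(2^(1/6)*sqrt(3)*a/2))*exp(-2^(1/6)*a/2)


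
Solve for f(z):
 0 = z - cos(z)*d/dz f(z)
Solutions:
 f(z) = C1 + Integral(z/cos(z), z)


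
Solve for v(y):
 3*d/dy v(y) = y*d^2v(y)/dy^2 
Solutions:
 v(y) = C1 + C2*y^4


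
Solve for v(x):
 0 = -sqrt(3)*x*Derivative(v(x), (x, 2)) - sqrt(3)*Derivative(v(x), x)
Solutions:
 v(x) = C1 + C2*log(x)


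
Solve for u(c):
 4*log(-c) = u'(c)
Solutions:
 u(c) = C1 + 4*c*log(-c) - 4*c


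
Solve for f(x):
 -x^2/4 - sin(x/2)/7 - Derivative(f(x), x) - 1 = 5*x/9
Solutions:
 f(x) = C1 - x^3/12 - 5*x^2/18 - x + 2*cos(x/2)/7


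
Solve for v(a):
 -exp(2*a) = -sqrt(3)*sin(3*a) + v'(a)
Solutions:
 v(a) = C1 - exp(2*a)/2 - sqrt(3)*cos(3*a)/3


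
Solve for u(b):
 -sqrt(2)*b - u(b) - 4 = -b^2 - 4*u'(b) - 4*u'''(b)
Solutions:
 u(b) = C1*exp(3^(1/3)*b*(-(9 + sqrt(273))^(1/3) + 4*3^(1/3)/(9 + sqrt(273))^(1/3))/12)*sin(3^(1/6)*b*((9 + sqrt(273))^(-1/3) + 3^(2/3)*(9 + sqrt(273))^(1/3)/12)) + C2*exp(3^(1/3)*b*(-(9 + sqrt(273))^(1/3) + 4*3^(1/3)/(9 + sqrt(273))^(1/3))/12)*cos(3^(1/6)*b*((9 + sqrt(273))^(-1/3) + 3^(2/3)*(9 + sqrt(273))^(1/3)/12)) + C3*exp(-3^(1/3)*b*(-(9 + sqrt(273))^(1/3) + 4*3^(1/3)/(9 + sqrt(273))^(1/3))/6) + b^2 - sqrt(2)*b + 8*b - 4*sqrt(2) + 28


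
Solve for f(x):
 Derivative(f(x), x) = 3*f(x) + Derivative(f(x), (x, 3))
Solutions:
 f(x) = C1*exp(6^(1/3)*x*(2*3^(1/3)/(sqrt(717) + 27)^(1/3) + 2^(1/3)*(sqrt(717) + 27)^(1/3))/12)*sin(2^(1/3)*3^(1/6)*x*(-2^(1/3)*3^(2/3)*(sqrt(717) + 27)^(1/3) + 6/(sqrt(717) + 27)^(1/3))/12) + C2*exp(6^(1/3)*x*(2*3^(1/3)/(sqrt(717) + 27)^(1/3) + 2^(1/3)*(sqrt(717) + 27)^(1/3))/12)*cos(2^(1/3)*3^(1/6)*x*(-2^(1/3)*3^(2/3)*(sqrt(717) + 27)^(1/3) + 6/(sqrt(717) + 27)^(1/3))/12) + C3*exp(-6^(1/3)*x*(2*3^(1/3)/(sqrt(717) + 27)^(1/3) + 2^(1/3)*(sqrt(717) + 27)^(1/3))/6)


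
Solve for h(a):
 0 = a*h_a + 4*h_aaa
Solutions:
 h(a) = C1 + Integral(C2*airyai(-2^(1/3)*a/2) + C3*airybi(-2^(1/3)*a/2), a)


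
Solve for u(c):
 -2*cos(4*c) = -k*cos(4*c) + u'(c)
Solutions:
 u(c) = C1 + k*sin(4*c)/4 - sin(4*c)/2


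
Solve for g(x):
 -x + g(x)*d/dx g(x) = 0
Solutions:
 g(x) = -sqrt(C1 + x^2)
 g(x) = sqrt(C1 + x^2)


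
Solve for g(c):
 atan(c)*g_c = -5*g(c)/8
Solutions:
 g(c) = C1*exp(-5*Integral(1/atan(c), c)/8)


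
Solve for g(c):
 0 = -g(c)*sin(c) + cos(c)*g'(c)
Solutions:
 g(c) = C1/cos(c)


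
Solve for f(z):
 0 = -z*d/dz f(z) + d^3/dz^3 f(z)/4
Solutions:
 f(z) = C1 + Integral(C2*airyai(2^(2/3)*z) + C3*airybi(2^(2/3)*z), z)


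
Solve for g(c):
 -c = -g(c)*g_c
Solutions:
 g(c) = -sqrt(C1 + c^2)
 g(c) = sqrt(C1 + c^2)


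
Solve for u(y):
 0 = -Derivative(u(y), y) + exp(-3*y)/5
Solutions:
 u(y) = C1 - exp(-3*y)/15


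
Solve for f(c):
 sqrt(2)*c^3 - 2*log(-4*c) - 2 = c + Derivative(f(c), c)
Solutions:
 f(c) = C1 + sqrt(2)*c^4/4 - c^2/2 - 2*c*log(-c) - 4*c*log(2)


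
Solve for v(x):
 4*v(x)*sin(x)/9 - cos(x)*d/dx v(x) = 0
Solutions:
 v(x) = C1/cos(x)^(4/9)


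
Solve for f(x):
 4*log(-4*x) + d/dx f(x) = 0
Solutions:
 f(x) = C1 - 4*x*log(-x) + 4*x*(1 - 2*log(2))


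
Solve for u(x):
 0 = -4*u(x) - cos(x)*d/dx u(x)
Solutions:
 u(x) = C1*(sin(x)^2 - 2*sin(x) + 1)/(sin(x)^2 + 2*sin(x) + 1)


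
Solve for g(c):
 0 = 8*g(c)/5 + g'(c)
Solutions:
 g(c) = C1*exp(-8*c/5)


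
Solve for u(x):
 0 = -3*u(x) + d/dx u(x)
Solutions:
 u(x) = C1*exp(3*x)


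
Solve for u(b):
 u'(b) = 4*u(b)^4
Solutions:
 u(b) = (-1/(C1 + 12*b))^(1/3)
 u(b) = (-1/(C1 + 4*b))^(1/3)*(-3^(2/3) - 3*3^(1/6)*I)/6
 u(b) = (-1/(C1 + 4*b))^(1/3)*(-3^(2/3) + 3*3^(1/6)*I)/6


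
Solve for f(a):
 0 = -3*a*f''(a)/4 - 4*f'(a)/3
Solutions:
 f(a) = C1 + C2/a^(7/9)


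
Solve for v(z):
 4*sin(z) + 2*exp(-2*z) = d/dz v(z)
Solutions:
 v(z) = C1 - 4*cos(z) - exp(-2*z)


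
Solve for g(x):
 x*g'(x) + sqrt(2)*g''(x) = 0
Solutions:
 g(x) = C1 + C2*erf(2^(1/4)*x/2)


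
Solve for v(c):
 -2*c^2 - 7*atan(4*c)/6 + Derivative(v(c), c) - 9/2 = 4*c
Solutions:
 v(c) = C1 + 2*c^3/3 + 2*c^2 + 7*c*atan(4*c)/6 + 9*c/2 - 7*log(16*c^2 + 1)/48


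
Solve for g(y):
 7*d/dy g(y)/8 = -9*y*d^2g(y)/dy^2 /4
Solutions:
 g(y) = C1 + C2*y^(11/18)


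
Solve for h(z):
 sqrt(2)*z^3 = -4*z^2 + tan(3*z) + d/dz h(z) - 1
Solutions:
 h(z) = C1 + sqrt(2)*z^4/4 + 4*z^3/3 + z + log(cos(3*z))/3


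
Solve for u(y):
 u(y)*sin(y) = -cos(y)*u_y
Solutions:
 u(y) = C1*cos(y)


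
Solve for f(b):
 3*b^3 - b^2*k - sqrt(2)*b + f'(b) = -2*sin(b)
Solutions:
 f(b) = C1 - 3*b^4/4 + b^3*k/3 + sqrt(2)*b^2/2 + 2*cos(b)


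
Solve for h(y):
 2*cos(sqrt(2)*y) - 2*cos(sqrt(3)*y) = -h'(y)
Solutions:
 h(y) = C1 - sqrt(2)*sin(sqrt(2)*y) + 2*sqrt(3)*sin(sqrt(3)*y)/3


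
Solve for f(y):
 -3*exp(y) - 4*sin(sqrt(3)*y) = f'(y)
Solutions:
 f(y) = C1 - 3*exp(y) + 4*sqrt(3)*cos(sqrt(3)*y)/3


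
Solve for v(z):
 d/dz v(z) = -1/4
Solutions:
 v(z) = C1 - z/4


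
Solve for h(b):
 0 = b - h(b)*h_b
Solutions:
 h(b) = -sqrt(C1 + b^2)
 h(b) = sqrt(C1 + b^2)


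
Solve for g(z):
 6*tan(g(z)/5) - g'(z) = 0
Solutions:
 g(z) = -5*asin(C1*exp(6*z/5)) + 5*pi
 g(z) = 5*asin(C1*exp(6*z/5))


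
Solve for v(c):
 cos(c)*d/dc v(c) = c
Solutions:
 v(c) = C1 + Integral(c/cos(c), c)


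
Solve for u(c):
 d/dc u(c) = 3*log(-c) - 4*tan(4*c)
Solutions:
 u(c) = C1 + 3*c*log(-c) - 3*c + log(cos(4*c))


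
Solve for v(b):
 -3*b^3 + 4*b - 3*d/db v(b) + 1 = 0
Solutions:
 v(b) = C1 - b^4/4 + 2*b^2/3 + b/3


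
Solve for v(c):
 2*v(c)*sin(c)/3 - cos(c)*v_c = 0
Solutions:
 v(c) = C1/cos(c)^(2/3)


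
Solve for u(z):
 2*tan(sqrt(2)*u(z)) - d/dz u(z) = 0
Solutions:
 u(z) = sqrt(2)*(pi - asin(C1*exp(2*sqrt(2)*z)))/2
 u(z) = sqrt(2)*asin(C1*exp(2*sqrt(2)*z))/2


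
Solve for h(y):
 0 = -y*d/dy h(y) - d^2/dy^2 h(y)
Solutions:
 h(y) = C1 + C2*erf(sqrt(2)*y/2)


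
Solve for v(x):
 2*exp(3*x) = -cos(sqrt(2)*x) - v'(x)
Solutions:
 v(x) = C1 - 2*exp(3*x)/3 - sqrt(2)*sin(sqrt(2)*x)/2


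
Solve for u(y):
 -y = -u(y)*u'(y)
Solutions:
 u(y) = -sqrt(C1 + y^2)
 u(y) = sqrt(C1 + y^2)


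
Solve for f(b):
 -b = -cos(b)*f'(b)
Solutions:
 f(b) = C1 + Integral(b/cos(b), b)


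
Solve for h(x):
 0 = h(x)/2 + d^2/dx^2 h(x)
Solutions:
 h(x) = C1*sin(sqrt(2)*x/2) + C2*cos(sqrt(2)*x/2)


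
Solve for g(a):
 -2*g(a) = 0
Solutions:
 g(a) = 0


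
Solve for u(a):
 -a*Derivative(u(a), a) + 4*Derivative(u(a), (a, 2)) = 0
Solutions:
 u(a) = C1 + C2*erfi(sqrt(2)*a/4)


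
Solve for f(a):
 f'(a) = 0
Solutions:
 f(a) = C1


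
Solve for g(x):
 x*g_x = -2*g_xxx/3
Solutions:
 g(x) = C1 + Integral(C2*airyai(-2^(2/3)*3^(1/3)*x/2) + C3*airybi(-2^(2/3)*3^(1/3)*x/2), x)


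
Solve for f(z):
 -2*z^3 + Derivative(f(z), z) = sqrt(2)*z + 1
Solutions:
 f(z) = C1 + z^4/2 + sqrt(2)*z^2/2 + z


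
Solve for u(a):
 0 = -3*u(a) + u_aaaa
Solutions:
 u(a) = C1*exp(-3^(1/4)*a) + C2*exp(3^(1/4)*a) + C3*sin(3^(1/4)*a) + C4*cos(3^(1/4)*a)


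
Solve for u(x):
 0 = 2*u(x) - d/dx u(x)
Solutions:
 u(x) = C1*exp(2*x)


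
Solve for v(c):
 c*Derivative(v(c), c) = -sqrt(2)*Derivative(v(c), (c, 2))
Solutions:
 v(c) = C1 + C2*erf(2^(1/4)*c/2)


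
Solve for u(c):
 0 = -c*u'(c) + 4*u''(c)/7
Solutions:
 u(c) = C1 + C2*erfi(sqrt(14)*c/4)


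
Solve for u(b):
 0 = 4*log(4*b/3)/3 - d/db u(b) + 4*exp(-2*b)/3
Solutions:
 u(b) = C1 + 4*b*log(b)/3 + 4*b*(-log(3) - 1 + 2*log(2))/3 - 2*exp(-2*b)/3


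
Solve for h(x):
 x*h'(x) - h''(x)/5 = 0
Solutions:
 h(x) = C1 + C2*erfi(sqrt(10)*x/2)


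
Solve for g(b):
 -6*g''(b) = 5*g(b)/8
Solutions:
 g(b) = C1*sin(sqrt(15)*b/12) + C2*cos(sqrt(15)*b/12)


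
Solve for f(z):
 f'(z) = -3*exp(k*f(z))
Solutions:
 f(z) = Piecewise((log(1/(C1*k + 3*k*z))/k, Ne(k, 0)), (nan, True))
 f(z) = Piecewise((C1 - 3*z, Eq(k, 0)), (nan, True))


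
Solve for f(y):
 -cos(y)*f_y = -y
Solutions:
 f(y) = C1 + Integral(y/cos(y), y)


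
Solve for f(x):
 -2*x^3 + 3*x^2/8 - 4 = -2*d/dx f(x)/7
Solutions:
 f(x) = C1 + 7*x^4/4 - 7*x^3/16 + 14*x


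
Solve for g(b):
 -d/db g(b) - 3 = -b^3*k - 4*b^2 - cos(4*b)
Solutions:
 g(b) = C1 + b^4*k/4 + 4*b^3/3 - 3*b + sin(4*b)/4


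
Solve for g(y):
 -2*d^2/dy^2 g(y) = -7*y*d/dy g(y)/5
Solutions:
 g(y) = C1 + C2*erfi(sqrt(35)*y/10)


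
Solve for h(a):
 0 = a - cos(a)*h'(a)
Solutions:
 h(a) = C1 + Integral(a/cos(a), a)


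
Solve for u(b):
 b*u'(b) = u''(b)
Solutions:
 u(b) = C1 + C2*erfi(sqrt(2)*b/2)


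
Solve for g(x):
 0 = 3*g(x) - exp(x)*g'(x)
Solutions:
 g(x) = C1*exp(-3*exp(-x))


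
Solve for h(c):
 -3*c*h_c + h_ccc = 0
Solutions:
 h(c) = C1 + Integral(C2*airyai(3^(1/3)*c) + C3*airybi(3^(1/3)*c), c)


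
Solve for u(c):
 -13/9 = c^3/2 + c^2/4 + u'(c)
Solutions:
 u(c) = C1 - c^4/8 - c^3/12 - 13*c/9


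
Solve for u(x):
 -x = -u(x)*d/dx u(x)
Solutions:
 u(x) = -sqrt(C1 + x^2)
 u(x) = sqrt(C1 + x^2)


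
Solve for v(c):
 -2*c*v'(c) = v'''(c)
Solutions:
 v(c) = C1 + Integral(C2*airyai(-2^(1/3)*c) + C3*airybi(-2^(1/3)*c), c)


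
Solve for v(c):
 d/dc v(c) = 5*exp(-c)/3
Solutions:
 v(c) = C1 - 5*exp(-c)/3


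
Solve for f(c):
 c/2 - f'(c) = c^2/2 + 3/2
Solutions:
 f(c) = C1 - c^3/6 + c^2/4 - 3*c/2


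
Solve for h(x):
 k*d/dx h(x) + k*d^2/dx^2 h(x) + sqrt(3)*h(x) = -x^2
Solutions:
 h(x) = C1*exp(x*(-1 + sqrt(k*(k - 4*sqrt(3)))/k)/2) + C2*exp(-x*(1 + sqrt(k*(k - 4*sqrt(3)))/k)/2) - 2*sqrt(3)*k^2/9 + 2*k*x/3 + 2*k/3 - sqrt(3)*x^2/3


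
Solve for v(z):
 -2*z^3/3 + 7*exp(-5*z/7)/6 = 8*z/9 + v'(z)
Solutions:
 v(z) = C1 - z^4/6 - 4*z^2/9 - 49*exp(-5*z/7)/30


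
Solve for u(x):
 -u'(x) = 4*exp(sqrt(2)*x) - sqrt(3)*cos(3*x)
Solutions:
 u(x) = C1 - 2*sqrt(2)*exp(sqrt(2)*x) + sqrt(3)*sin(3*x)/3


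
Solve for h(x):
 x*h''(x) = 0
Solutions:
 h(x) = C1 + C2*x


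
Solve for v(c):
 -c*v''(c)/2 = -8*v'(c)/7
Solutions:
 v(c) = C1 + C2*c^(23/7)


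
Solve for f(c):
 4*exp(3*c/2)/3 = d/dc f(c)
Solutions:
 f(c) = C1 + 8*exp(3*c/2)/9


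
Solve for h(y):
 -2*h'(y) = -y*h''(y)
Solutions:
 h(y) = C1 + C2*y^3


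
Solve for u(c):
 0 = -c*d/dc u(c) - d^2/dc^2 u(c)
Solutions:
 u(c) = C1 + C2*erf(sqrt(2)*c/2)


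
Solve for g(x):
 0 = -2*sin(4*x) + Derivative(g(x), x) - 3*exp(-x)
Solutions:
 g(x) = C1 - cos(4*x)/2 - 3*exp(-x)


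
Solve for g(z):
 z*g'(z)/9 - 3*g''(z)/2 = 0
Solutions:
 g(z) = C1 + C2*erfi(sqrt(3)*z/9)


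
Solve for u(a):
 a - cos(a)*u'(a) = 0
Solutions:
 u(a) = C1 + Integral(a/cos(a), a)


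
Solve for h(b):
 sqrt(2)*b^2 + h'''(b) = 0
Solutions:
 h(b) = C1 + C2*b + C3*b^2 - sqrt(2)*b^5/60


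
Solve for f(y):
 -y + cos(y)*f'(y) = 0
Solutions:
 f(y) = C1 + Integral(y/cos(y), y)


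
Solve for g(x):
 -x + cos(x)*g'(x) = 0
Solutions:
 g(x) = C1 + Integral(x/cos(x), x)


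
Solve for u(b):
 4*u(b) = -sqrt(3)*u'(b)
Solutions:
 u(b) = C1*exp(-4*sqrt(3)*b/3)


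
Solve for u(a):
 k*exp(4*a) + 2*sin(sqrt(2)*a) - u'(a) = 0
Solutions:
 u(a) = C1 + k*exp(4*a)/4 - sqrt(2)*cos(sqrt(2)*a)


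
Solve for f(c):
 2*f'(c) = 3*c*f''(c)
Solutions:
 f(c) = C1 + C2*c^(5/3)


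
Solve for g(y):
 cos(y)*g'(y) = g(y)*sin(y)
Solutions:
 g(y) = C1/cos(y)


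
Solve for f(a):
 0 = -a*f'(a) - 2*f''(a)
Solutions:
 f(a) = C1 + C2*erf(a/2)


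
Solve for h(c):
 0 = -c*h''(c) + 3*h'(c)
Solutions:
 h(c) = C1 + C2*c^4


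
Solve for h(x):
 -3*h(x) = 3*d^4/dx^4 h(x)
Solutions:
 h(x) = (C1*sin(sqrt(2)*x/2) + C2*cos(sqrt(2)*x/2))*exp(-sqrt(2)*x/2) + (C3*sin(sqrt(2)*x/2) + C4*cos(sqrt(2)*x/2))*exp(sqrt(2)*x/2)


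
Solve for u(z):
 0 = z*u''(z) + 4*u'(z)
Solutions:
 u(z) = C1 + C2/z^3


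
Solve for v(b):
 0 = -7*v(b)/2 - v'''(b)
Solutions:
 v(b) = C3*exp(-2^(2/3)*7^(1/3)*b/2) + (C1*sin(2^(2/3)*sqrt(3)*7^(1/3)*b/4) + C2*cos(2^(2/3)*sqrt(3)*7^(1/3)*b/4))*exp(2^(2/3)*7^(1/3)*b/4)


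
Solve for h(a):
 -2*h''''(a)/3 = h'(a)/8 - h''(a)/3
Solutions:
 h(a) = C1 + C2*exp(6^(1/3)*a*(4*6^(1/3)/(sqrt(345) + 27)^(1/3) + (sqrt(345) + 27)^(1/3))/24)*sin(2^(1/3)*3^(1/6)*a*(-3^(2/3)*(sqrt(345) + 27)^(1/3) + 12*2^(1/3)/(sqrt(345) + 27)^(1/3))/24) + C3*exp(6^(1/3)*a*(4*6^(1/3)/(sqrt(345) + 27)^(1/3) + (sqrt(345) + 27)^(1/3))/24)*cos(2^(1/3)*3^(1/6)*a*(-3^(2/3)*(sqrt(345) + 27)^(1/3) + 12*2^(1/3)/(sqrt(345) + 27)^(1/3))/24) + C4*exp(-6^(1/3)*a*(4*6^(1/3)/(sqrt(345) + 27)^(1/3) + (sqrt(345) + 27)^(1/3))/12)


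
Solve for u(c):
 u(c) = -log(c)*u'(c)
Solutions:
 u(c) = C1*exp(-li(c))


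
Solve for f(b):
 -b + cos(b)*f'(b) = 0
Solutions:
 f(b) = C1 + Integral(b/cos(b), b)


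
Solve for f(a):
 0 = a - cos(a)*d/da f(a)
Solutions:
 f(a) = C1 + Integral(a/cos(a), a)


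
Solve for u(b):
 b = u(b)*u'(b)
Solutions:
 u(b) = -sqrt(C1 + b^2)
 u(b) = sqrt(C1 + b^2)


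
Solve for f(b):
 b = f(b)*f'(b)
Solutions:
 f(b) = -sqrt(C1 + b^2)
 f(b) = sqrt(C1 + b^2)


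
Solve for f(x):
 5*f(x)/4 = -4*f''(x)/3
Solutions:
 f(x) = C1*sin(sqrt(15)*x/4) + C2*cos(sqrt(15)*x/4)


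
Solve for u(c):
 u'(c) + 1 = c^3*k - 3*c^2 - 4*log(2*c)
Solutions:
 u(c) = C1 + c^4*k/4 - c^3 - 4*c*log(c) - c*log(16) + 3*c


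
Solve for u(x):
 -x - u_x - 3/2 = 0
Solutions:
 u(x) = C1 - x^2/2 - 3*x/2


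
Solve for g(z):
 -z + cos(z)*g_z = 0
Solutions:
 g(z) = C1 + Integral(z/cos(z), z)


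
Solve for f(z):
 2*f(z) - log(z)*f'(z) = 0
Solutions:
 f(z) = C1*exp(2*li(z))


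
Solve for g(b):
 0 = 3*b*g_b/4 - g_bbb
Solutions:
 g(b) = C1 + Integral(C2*airyai(6^(1/3)*b/2) + C3*airybi(6^(1/3)*b/2), b)


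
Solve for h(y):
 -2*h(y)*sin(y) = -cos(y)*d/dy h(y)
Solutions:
 h(y) = C1/cos(y)^2


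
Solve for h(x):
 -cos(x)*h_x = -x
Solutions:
 h(x) = C1 + Integral(x/cos(x), x)


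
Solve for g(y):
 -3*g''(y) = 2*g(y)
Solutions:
 g(y) = C1*sin(sqrt(6)*y/3) + C2*cos(sqrt(6)*y/3)


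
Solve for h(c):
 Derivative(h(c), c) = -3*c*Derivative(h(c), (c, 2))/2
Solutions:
 h(c) = C1 + C2*c^(1/3)


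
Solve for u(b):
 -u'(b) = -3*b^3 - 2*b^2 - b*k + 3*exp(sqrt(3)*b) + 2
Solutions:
 u(b) = C1 + 3*b^4/4 + 2*b^3/3 + b^2*k/2 - 2*b - sqrt(3)*exp(sqrt(3)*b)


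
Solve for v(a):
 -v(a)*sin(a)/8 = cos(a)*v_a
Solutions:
 v(a) = C1*cos(a)^(1/8)


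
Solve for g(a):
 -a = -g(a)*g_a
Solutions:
 g(a) = -sqrt(C1 + a^2)
 g(a) = sqrt(C1 + a^2)


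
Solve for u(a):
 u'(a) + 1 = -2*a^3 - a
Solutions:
 u(a) = C1 - a^4/2 - a^2/2 - a


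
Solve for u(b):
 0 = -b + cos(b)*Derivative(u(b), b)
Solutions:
 u(b) = C1 + Integral(b/cos(b), b)


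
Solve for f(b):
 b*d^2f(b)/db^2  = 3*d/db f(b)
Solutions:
 f(b) = C1 + C2*b^4


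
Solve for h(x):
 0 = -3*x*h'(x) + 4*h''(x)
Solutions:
 h(x) = C1 + C2*erfi(sqrt(6)*x/4)


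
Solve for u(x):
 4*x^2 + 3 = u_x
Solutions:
 u(x) = C1 + 4*x^3/3 + 3*x


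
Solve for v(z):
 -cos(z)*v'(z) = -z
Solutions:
 v(z) = C1 + Integral(z/cos(z), z)


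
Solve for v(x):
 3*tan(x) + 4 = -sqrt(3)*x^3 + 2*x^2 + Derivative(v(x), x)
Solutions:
 v(x) = C1 + sqrt(3)*x^4/4 - 2*x^3/3 + 4*x - 3*log(cos(x))


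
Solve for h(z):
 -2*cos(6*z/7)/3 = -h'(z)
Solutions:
 h(z) = C1 + 7*sin(6*z/7)/9


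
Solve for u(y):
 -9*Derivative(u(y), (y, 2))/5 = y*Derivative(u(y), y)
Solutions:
 u(y) = C1 + C2*erf(sqrt(10)*y/6)


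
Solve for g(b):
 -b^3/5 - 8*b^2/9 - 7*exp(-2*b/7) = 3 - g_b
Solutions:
 g(b) = C1 + b^4/20 + 8*b^3/27 + 3*b - 49*exp(-2*b/7)/2


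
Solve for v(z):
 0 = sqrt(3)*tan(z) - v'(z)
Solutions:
 v(z) = C1 - sqrt(3)*log(cos(z))


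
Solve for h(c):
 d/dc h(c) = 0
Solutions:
 h(c) = C1


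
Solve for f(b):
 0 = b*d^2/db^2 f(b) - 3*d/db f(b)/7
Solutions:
 f(b) = C1 + C2*b^(10/7)


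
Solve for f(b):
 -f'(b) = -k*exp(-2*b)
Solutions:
 f(b) = C1 - k*exp(-2*b)/2


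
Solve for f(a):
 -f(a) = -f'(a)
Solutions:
 f(a) = C1*exp(a)


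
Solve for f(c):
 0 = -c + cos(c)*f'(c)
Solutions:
 f(c) = C1 + Integral(c/cos(c), c)


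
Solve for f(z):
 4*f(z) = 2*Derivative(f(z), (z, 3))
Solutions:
 f(z) = C3*exp(2^(1/3)*z) + (C1*sin(2^(1/3)*sqrt(3)*z/2) + C2*cos(2^(1/3)*sqrt(3)*z/2))*exp(-2^(1/3)*z/2)


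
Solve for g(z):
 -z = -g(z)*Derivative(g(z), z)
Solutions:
 g(z) = -sqrt(C1 + z^2)
 g(z) = sqrt(C1 + z^2)


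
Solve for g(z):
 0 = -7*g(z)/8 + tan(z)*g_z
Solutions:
 g(z) = C1*sin(z)^(7/8)


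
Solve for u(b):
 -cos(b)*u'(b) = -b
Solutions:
 u(b) = C1 + Integral(b/cos(b), b)


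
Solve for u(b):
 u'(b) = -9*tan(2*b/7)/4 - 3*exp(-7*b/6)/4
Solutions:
 u(b) = C1 - 63*log(tan(2*b/7)^2 + 1)/16 + 9*exp(-7*b/6)/14


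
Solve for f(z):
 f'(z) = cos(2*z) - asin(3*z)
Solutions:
 f(z) = C1 - z*asin(3*z) - sqrt(1 - 9*z^2)/3 + sin(2*z)/2


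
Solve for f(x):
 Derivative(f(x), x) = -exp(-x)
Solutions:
 f(x) = C1 + exp(-x)


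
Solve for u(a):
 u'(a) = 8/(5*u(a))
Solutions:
 u(a) = -sqrt(C1 + 80*a)/5
 u(a) = sqrt(C1 + 80*a)/5


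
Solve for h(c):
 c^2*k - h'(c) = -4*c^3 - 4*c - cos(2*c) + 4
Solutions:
 h(c) = C1 + c^4 + c^3*k/3 + 2*c^2 - 4*c + sin(2*c)/2


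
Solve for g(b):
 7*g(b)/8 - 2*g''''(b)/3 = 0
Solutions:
 g(b) = C1*exp(-21^(1/4)*b/2) + C2*exp(21^(1/4)*b/2) + C3*sin(21^(1/4)*b/2) + C4*cos(21^(1/4)*b/2)


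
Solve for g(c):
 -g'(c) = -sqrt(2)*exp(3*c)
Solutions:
 g(c) = C1 + sqrt(2)*exp(3*c)/3


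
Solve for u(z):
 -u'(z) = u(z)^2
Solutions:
 u(z) = 1/(C1 + z)


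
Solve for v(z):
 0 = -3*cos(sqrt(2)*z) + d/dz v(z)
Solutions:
 v(z) = C1 + 3*sqrt(2)*sin(sqrt(2)*z)/2


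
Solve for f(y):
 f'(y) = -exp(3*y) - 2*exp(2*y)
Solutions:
 f(y) = C1 - exp(3*y)/3 - exp(2*y)


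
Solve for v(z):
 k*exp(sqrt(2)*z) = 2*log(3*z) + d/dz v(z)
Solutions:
 v(z) = C1 + sqrt(2)*k*exp(sqrt(2)*z)/2 - 2*z*log(z) + 2*z*(1 - log(3))


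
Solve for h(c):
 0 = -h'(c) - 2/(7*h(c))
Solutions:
 h(c) = -sqrt(C1 - 28*c)/7
 h(c) = sqrt(C1 - 28*c)/7


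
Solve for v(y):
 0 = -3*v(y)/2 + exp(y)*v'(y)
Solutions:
 v(y) = C1*exp(-3*exp(-y)/2)


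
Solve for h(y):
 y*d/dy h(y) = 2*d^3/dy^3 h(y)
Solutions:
 h(y) = C1 + Integral(C2*airyai(2^(2/3)*y/2) + C3*airybi(2^(2/3)*y/2), y)


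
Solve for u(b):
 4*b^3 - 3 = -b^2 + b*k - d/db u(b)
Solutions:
 u(b) = C1 - b^4 - b^3/3 + b^2*k/2 + 3*b


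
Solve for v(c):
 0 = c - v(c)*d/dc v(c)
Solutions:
 v(c) = -sqrt(C1 + c^2)
 v(c) = sqrt(C1 + c^2)


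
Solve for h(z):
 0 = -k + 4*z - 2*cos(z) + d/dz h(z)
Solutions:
 h(z) = C1 + k*z - 2*z^2 + 2*sin(z)


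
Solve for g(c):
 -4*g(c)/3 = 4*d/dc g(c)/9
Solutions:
 g(c) = C1*exp(-3*c)


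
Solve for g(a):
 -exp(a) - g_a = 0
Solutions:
 g(a) = C1 - exp(a)


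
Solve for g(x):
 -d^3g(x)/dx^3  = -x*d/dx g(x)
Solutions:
 g(x) = C1 + Integral(C2*airyai(x) + C3*airybi(x), x)


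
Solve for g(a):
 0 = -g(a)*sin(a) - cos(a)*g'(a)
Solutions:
 g(a) = C1*cos(a)


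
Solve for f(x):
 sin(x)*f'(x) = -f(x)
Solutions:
 f(x) = C1*sqrt(cos(x) + 1)/sqrt(cos(x) - 1)


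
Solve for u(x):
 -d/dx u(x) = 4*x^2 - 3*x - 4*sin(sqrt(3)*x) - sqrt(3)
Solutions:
 u(x) = C1 - 4*x^3/3 + 3*x^2/2 + sqrt(3)*x - 4*sqrt(3)*cos(sqrt(3)*x)/3


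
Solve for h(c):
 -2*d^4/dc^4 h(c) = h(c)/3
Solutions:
 h(c) = (C1*sin(2^(1/4)*3^(3/4)*c/6) + C2*cos(2^(1/4)*3^(3/4)*c/6))*exp(-2^(1/4)*3^(3/4)*c/6) + (C3*sin(2^(1/4)*3^(3/4)*c/6) + C4*cos(2^(1/4)*3^(3/4)*c/6))*exp(2^(1/4)*3^(3/4)*c/6)


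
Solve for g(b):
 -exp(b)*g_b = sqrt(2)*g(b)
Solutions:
 g(b) = C1*exp(sqrt(2)*exp(-b))


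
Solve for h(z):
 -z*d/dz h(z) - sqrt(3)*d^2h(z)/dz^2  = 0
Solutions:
 h(z) = C1 + C2*erf(sqrt(2)*3^(3/4)*z/6)


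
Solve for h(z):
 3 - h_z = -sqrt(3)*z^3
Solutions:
 h(z) = C1 + sqrt(3)*z^4/4 + 3*z


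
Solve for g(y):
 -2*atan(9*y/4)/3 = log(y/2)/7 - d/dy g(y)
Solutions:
 g(y) = C1 + y*log(y)/7 + 2*y*atan(9*y/4)/3 - y/7 - y*log(2)/7 - 4*log(81*y^2 + 16)/27


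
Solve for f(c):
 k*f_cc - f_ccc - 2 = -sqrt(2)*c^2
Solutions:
 f(c) = C1 + C2*c + C3*exp(c*k) - sqrt(2)*c^4/(12*k) - sqrt(2)*c^3/(3*k^2) + c^2*(1 - sqrt(2)/k^2)/k


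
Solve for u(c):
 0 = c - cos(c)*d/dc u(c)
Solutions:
 u(c) = C1 + Integral(c/cos(c), c)


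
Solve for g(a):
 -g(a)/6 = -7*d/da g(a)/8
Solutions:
 g(a) = C1*exp(4*a/21)


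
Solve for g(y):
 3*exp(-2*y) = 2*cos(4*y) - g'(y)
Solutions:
 g(y) = C1 + sin(4*y)/2 + 3*exp(-2*y)/2


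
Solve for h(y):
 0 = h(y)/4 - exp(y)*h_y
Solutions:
 h(y) = C1*exp(-exp(-y)/4)


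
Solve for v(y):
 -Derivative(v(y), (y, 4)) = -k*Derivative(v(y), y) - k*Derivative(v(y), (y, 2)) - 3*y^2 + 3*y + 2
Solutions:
 v(y) = C1 + C2*exp(2^(1/3)*y*(-2*k/((-3^(1/3) + 3^(5/6)*I)*(-9*k + sqrt(3)*sqrt(k^2*(27 - 4*k)))^(1/3)) + 6^(1/3)*(-9*k + sqrt(3)*sqrt(k^2*(27 - 4*k)))^(1/3)/12 - 2^(1/3)*3^(5/6)*I*(-9*k + sqrt(3)*sqrt(k^2*(27 - 4*k)))^(1/3)/12)) + C3*exp(2^(1/3)*y*(2*k/((3^(1/3) + 3^(5/6)*I)*(-9*k + sqrt(3)*sqrt(k^2*(27 - 4*k)))^(1/3)) + 6^(1/3)*(-9*k + sqrt(3)*sqrt(k^2*(27 - 4*k)))^(1/3)/12 + 2^(1/3)*3^(5/6)*I*(-9*k + sqrt(3)*sqrt(k^2*(27 - 4*k)))^(1/3)/12)) + C4*exp(-6^(1/3)*y*(2*3^(1/3)*k/(-9*k + sqrt(3)*sqrt(k^2*(27 - 4*k)))^(1/3) + 2^(1/3)*(-9*k + sqrt(3)*sqrt(k^2*(27 - 4*k)))^(1/3))/6) - y^3/k + 9*y^2/(2*k) - 7*y/k


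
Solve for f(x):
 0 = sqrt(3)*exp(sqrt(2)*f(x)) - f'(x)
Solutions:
 f(x) = sqrt(2)*(2*log(-1/(C1 + sqrt(3)*x)) - log(2))/4


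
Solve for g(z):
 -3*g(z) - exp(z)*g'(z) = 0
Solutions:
 g(z) = C1*exp(3*exp(-z))


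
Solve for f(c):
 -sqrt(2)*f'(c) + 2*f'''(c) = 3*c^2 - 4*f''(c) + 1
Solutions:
 f(c) = C1 + C2*exp(-c*(1 + sqrt(2)*sqrt(sqrt(2) + 2)/2)) + C3*exp(c*(-1 + sqrt(2)*sqrt(sqrt(2) + 2)/2)) - sqrt(2)*c^3/2 - 6*c^2 - 49*sqrt(2)*c/2 - 6*c


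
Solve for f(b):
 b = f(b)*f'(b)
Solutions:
 f(b) = -sqrt(C1 + b^2)
 f(b) = sqrt(C1 + b^2)


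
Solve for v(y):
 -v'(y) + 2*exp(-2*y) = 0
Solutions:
 v(y) = C1 - exp(-2*y)


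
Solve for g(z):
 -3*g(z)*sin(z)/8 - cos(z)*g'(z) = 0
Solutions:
 g(z) = C1*cos(z)^(3/8)


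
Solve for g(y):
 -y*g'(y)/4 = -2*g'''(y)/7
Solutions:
 g(y) = C1 + Integral(C2*airyai(7^(1/3)*y/2) + C3*airybi(7^(1/3)*y/2), y)


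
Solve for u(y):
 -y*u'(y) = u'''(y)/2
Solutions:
 u(y) = C1 + Integral(C2*airyai(-2^(1/3)*y) + C3*airybi(-2^(1/3)*y), y)


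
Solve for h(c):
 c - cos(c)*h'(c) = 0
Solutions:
 h(c) = C1 + Integral(c/cos(c), c)


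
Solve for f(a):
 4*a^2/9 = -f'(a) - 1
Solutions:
 f(a) = C1 - 4*a^3/27 - a


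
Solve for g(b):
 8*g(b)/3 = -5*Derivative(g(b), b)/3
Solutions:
 g(b) = C1*exp(-8*b/5)


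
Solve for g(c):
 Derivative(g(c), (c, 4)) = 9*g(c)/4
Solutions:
 g(c) = C1*exp(-sqrt(6)*c/2) + C2*exp(sqrt(6)*c/2) + C3*sin(sqrt(6)*c/2) + C4*cos(sqrt(6)*c/2)


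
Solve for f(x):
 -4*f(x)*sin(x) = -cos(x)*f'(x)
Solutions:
 f(x) = C1/cos(x)^4


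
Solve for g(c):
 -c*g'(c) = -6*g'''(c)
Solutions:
 g(c) = C1 + Integral(C2*airyai(6^(2/3)*c/6) + C3*airybi(6^(2/3)*c/6), c)


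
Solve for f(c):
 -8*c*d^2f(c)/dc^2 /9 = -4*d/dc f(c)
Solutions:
 f(c) = C1 + C2*c^(11/2)


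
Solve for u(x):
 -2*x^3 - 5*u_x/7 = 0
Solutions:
 u(x) = C1 - 7*x^4/10


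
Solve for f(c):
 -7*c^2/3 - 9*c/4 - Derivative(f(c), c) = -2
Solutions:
 f(c) = C1 - 7*c^3/9 - 9*c^2/8 + 2*c


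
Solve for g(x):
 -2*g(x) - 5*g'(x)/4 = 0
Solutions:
 g(x) = C1*exp(-8*x/5)


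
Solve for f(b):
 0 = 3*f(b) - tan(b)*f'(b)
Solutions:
 f(b) = C1*sin(b)^3


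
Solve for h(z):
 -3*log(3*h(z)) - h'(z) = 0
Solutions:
 Integral(1/(log(_y) + log(3)), (_y, h(z)))/3 = C1 - z


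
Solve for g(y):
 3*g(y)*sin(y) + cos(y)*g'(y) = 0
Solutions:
 g(y) = C1*cos(y)^3


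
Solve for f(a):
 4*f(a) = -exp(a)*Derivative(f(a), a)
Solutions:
 f(a) = C1*exp(4*exp(-a))


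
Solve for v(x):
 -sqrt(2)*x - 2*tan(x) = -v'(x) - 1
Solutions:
 v(x) = C1 + sqrt(2)*x^2/2 - x - 2*log(cos(x))


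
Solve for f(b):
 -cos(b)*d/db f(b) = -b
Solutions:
 f(b) = C1 + Integral(b/cos(b), b)


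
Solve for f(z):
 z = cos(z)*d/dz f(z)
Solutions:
 f(z) = C1 + Integral(z/cos(z), z)


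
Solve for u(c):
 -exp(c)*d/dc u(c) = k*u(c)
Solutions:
 u(c) = C1*exp(k*exp(-c))


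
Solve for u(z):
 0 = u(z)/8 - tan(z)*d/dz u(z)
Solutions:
 u(z) = C1*sin(z)^(1/8)


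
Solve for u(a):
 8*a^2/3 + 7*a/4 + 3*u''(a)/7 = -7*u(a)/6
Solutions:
 u(a) = C1*sin(7*sqrt(2)*a/6) + C2*cos(7*sqrt(2)*a/6) - 16*a^2/7 - 3*a/2 + 576/343


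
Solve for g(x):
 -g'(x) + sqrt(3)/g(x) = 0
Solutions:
 g(x) = -sqrt(C1 + 2*sqrt(3)*x)
 g(x) = sqrt(C1 + 2*sqrt(3)*x)


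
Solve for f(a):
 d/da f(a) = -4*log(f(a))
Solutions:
 li(f(a)) = C1 - 4*a


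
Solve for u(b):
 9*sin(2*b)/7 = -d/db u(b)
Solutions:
 u(b) = C1 + 9*cos(2*b)/14


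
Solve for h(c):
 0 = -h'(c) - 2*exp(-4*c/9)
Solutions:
 h(c) = C1 + 9*exp(-4*c/9)/2


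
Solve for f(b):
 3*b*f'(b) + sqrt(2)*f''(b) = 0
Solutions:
 f(b) = C1 + C2*erf(2^(1/4)*sqrt(3)*b/2)


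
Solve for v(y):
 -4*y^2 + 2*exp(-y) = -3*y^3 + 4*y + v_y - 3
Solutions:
 v(y) = C1 + 3*y^4/4 - 4*y^3/3 - 2*y^2 + 3*y - 2*exp(-y)


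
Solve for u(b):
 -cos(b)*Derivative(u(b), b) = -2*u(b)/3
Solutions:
 u(b) = C1*(sin(b) + 1)^(1/3)/(sin(b) - 1)^(1/3)


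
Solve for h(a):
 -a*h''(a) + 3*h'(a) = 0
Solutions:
 h(a) = C1 + C2*a^4


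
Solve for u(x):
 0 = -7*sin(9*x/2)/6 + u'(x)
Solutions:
 u(x) = C1 - 7*cos(9*x/2)/27


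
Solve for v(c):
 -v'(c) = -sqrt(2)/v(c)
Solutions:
 v(c) = -sqrt(C1 + 2*sqrt(2)*c)
 v(c) = sqrt(C1 + 2*sqrt(2)*c)


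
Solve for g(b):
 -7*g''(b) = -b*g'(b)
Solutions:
 g(b) = C1 + C2*erfi(sqrt(14)*b/14)


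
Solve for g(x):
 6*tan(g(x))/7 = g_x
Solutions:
 g(x) = pi - asin(C1*exp(6*x/7))
 g(x) = asin(C1*exp(6*x/7))


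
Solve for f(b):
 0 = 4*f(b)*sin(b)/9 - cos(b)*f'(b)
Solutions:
 f(b) = C1/cos(b)^(4/9)


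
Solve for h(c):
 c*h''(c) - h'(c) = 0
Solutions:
 h(c) = C1 + C2*c^2


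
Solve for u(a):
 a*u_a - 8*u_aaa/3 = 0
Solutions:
 u(a) = C1 + Integral(C2*airyai(3^(1/3)*a/2) + C3*airybi(3^(1/3)*a/2), a)


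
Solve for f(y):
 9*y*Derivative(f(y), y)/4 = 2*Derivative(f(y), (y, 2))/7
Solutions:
 f(y) = C1 + C2*erfi(3*sqrt(7)*y/4)


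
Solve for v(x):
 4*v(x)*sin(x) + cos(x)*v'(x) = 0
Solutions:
 v(x) = C1*cos(x)^4


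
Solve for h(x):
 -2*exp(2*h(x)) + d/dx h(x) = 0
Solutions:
 h(x) = log(-sqrt(-1/(C1 + 2*x))) - log(2)/2
 h(x) = log(-1/(C1 + 2*x))/2 - log(2)/2


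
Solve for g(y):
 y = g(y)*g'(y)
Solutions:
 g(y) = -sqrt(C1 + y^2)
 g(y) = sqrt(C1 + y^2)


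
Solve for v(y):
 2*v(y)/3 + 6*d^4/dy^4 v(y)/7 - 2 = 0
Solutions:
 v(y) = (C1*sin(sqrt(6)*7^(1/4)*y/6) + C2*cos(sqrt(6)*7^(1/4)*y/6))*exp(-sqrt(6)*7^(1/4)*y/6) + (C3*sin(sqrt(6)*7^(1/4)*y/6) + C4*cos(sqrt(6)*7^(1/4)*y/6))*exp(sqrt(6)*7^(1/4)*y/6) + 3


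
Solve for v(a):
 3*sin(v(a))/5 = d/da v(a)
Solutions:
 -3*a/5 + log(cos(v(a)) - 1)/2 - log(cos(v(a)) + 1)/2 = C1


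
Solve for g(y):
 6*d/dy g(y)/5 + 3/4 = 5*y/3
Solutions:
 g(y) = C1 + 25*y^2/36 - 5*y/8


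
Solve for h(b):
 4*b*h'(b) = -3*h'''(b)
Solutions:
 h(b) = C1 + Integral(C2*airyai(-6^(2/3)*b/3) + C3*airybi(-6^(2/3)*b/3), b)


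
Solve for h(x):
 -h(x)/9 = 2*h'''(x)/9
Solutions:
 h(x) = C3*exp(-2^(2/3)*x/2) + (C1*sin(2^(2/3)*sqrt(3)*x/4) + C2*cos(2^(2/3)*sqrt(3)*x/4))*exp(2^(2/3)*x/4)


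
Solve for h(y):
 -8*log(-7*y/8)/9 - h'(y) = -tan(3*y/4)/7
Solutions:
 h(y) = C1 - 8*y*log(-y)/9 - 8*y*log(7)/9 + 8*y/9 + 8*y*log(2)/3 - 4*log(cos(3*y/4))/21


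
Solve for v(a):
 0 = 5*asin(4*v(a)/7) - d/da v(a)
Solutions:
 Integral(1/asin(4*_y/7), (_y, v(a))) = C1 + 5*a


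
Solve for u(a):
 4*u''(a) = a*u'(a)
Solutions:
 u(a) = C1 + C2*erfi(sqrt(2)*a/4)


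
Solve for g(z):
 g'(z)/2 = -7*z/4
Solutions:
 g(z) = C1 - 7*z^2/4


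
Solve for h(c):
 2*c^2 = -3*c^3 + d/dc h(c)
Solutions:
 h(c) = C1 + 3*c^4/4 + 2*c^3/3


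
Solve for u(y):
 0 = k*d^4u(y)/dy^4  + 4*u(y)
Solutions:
 u(y) = C1*exp(-sqrt(2)*y*(-1/k)^(1/4)) + C2*exp(sqrt(2)*y*(-1/k)^(1/4)) + C3*exp(-sqrt(2)*I*y*(-1/k)^(1/4)) + C4*exp(sqrt(2)*I*y*(-1/k)^(1/4))


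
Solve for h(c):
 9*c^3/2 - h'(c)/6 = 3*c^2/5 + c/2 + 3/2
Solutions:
 h(c) = C1 + 27*c^4/4 - 6*c^3/5 - 3*c^2/2 - 9*c


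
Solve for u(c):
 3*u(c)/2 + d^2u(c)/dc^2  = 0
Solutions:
 u(c) = C1*sin(sqrt(6)*c/2) + C2*cos(sqrt(6)*c/2)


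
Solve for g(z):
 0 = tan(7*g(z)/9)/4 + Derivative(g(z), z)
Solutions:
 g(z) = -9*asin(C1*exp(-7*z/36))/7 + 9*pi/7
 g(z) = 9*asin(C1*exp(-7*z/36))/7


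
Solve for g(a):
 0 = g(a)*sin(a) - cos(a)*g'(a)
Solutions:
 g(a) = C1/cos(a)


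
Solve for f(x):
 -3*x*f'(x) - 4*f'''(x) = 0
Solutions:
 f(x) = C1 + Integral(C2*airyai(-6^(1/3)*x/2) + C3*airybi(-6^(1/3)*x/2), x)


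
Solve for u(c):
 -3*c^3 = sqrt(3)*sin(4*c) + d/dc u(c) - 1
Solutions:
 u(c) = C1 - 3*c^4/4 + c + sqrt(3)*cos(4*c)/4


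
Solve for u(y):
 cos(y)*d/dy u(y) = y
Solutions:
 u(y) = C1 + Integral(y/cos(y), y)


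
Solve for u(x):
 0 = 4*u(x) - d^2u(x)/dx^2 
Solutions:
 u(x) = C1*exp(-2*x) + C2*exp(2*x)


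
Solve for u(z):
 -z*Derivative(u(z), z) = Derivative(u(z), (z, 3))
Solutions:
 u(z) = C1 + Integral(C2*airyai(-z) + C3*airybi(-z), z)


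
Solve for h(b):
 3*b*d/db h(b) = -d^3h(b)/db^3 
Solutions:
 h(b) = C1 + Integral(C2*airyai(-3^(1/3)*b) + C3*airybi(-3^(1/3)*b), b)


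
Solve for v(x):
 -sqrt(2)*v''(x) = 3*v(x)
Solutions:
 v(x) = C1*sin(2^(3/4)*sqrt(3)*x/2) + C2*cos(2^(3/4)*sqrt(3)*x/2)


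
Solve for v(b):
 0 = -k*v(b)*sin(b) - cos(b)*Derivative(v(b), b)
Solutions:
 v(b) = C1*exp(k*log(cos(b)))


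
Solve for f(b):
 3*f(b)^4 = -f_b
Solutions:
 f(b) = (-3^(2/3) - 3*3^(1/6)*I)*(1/(C1 + 3*b))^(1/3)/6
 f(b) = (-3^(2/3) + 3*3^(1/6)*I)*(1/(C1 + 3*b))^(1/3)/6
 f(b) = (1/(C1 + 9*b))^(1/3)


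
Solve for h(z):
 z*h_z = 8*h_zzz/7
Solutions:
 h(z) = C1 + Integral(C2*airyai(7^(1/3)*z/2) + C3*airybi(7^(1/3)*z/2), z)


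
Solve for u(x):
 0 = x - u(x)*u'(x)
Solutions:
 u(x) = -sqrt(C1 + x^2)
 u(x) = sqrt(C1 + x^2)


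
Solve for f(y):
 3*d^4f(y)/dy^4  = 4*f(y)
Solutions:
 f(y) = C1*exp(-sqrt(2)*3^(3/4)*y/3) + C2*exp(sqrt(2)*3^(3/4)*y/3) + C3*sin(sqrt(2)*3^(3/4)*y/3) + C4*cos(sqrt(2)*3^(3/4)*y/3)


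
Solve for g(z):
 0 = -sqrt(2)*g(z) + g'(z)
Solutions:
 g(z) = C1*exp(sqrt(2)*z)


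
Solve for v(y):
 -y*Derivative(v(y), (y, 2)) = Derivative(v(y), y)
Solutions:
 v(y) = C1 + C2*log(y)


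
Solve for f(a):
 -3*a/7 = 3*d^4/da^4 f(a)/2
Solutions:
 f(a) = C1 + C2*a + C3*a^2 + C4*a^3 - a^5/420


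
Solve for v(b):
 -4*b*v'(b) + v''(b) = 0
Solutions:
 v(b) = C1 + C2*erfi(sqrt(2)*b)


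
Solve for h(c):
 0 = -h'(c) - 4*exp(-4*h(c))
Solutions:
 h(c) = log(-I*(C1 - 16*c)^(1/4))
 h(c) = log(I*(C1 - 16*c)^(1/4))
 h(c) = log(-(C1 - 16*c)^(1/4))
 h(c) = log(C1 - 16*c)/4


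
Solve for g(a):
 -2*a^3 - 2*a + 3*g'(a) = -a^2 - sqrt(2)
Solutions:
 g(a) = C1 + a^4/6 - a^3/9 + a^2/3 - sqrt(2)*a/3


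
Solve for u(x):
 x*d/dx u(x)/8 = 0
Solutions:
 u(x) = C1


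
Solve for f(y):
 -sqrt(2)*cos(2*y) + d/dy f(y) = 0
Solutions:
 f(y) = C1 + sqrt(2)*sin(2*y)/2


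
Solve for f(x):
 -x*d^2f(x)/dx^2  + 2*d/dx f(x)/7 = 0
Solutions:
 f(x) = C1 + C2*x^(9/7)


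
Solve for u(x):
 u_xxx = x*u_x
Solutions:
 u(x) = C1 + Integral(C2*airyai(x) + C3*airybi(x), x)


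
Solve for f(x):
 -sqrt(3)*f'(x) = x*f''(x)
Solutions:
 f(x) = C1 + C2*x^(1 - sqrt(3))


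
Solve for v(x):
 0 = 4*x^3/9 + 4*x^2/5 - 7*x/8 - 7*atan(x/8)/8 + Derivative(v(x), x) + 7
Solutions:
 v(x) = C1 - x^4/9 - 4*x^3/15 + 7*x^2/16 + 7*x*atan(x/8)/8 - 7*x - 7*log(x^2 + 64)/2


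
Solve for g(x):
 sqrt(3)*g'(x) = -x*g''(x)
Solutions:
 g(x) = C1 + C2*x^(1 - sqrt(3))


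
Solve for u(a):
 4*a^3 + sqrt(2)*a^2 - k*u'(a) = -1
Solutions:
 u(a) = C1 + a^4/k + sqrt(2)*a^3/(3*k) + a/k


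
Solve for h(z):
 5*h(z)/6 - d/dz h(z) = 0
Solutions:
 h(z) = C1*exp(5*z/6)


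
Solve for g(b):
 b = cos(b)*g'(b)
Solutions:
 g(b) = C1 + Integral(b/cos(b), b)


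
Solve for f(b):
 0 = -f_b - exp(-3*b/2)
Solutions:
 f(b) = C1 + 2*exp(-3*b/2)/3


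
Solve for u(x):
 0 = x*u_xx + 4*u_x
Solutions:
 u(x) = C1 + C2/x^3


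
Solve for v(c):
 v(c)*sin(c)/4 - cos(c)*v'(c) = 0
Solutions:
 v(c) = C1/cos(c)^(1/4)


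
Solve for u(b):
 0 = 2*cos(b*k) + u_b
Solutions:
 u(b) = C1 - 2*sin(b*k)/k


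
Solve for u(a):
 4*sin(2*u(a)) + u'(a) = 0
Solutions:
 u(a) = pi - acos((-C1 - exp(16*a))/(C1 - exp(16*a)))/2
 u(a) = acos((-C1 - exp(16*a))/(C1 - exp(16*a)))/2


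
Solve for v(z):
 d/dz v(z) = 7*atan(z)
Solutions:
 v(z) = C1 + 7*z*atan(z) - 7*log(z^2 + 1)/2


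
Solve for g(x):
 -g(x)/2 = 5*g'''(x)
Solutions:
 g(x) = C3*exp(-10^(2/3)*x/10) + (C1*sin(10^(2/3)*sqrt(3)*x/20) + C2*cos(10^(2/3)*sqrt(3)*x/20))*exp(10^(2/3)*x/20)


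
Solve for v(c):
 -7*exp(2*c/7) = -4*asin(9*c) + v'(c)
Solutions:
 v(c) = C1 + 4*c*asin(9*c) + 4*sqrt(1 - 81*c^2)/9 - 49*exp(2*c/7)/2


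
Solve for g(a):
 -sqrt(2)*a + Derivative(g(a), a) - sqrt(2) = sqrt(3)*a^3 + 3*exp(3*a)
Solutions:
 g(a) = C1 + sqrt(3)*a^4/4 + sqrt(2)*a^2/2 + sqrt(2)*a + exp(3*a)


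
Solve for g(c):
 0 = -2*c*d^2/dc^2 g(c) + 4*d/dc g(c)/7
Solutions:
 g(c) = C1 + C2*c^(9/7)


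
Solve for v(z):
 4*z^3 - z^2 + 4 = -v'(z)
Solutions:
 v(z) = C1 - z^4 + z^3/3 - 4*z


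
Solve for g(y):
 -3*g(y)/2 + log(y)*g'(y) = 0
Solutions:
 g(y) = C1*exp(3*li(y)/2)


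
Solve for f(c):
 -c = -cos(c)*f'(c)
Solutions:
 f(c) = C1 + Integral(c/cos(c), c)


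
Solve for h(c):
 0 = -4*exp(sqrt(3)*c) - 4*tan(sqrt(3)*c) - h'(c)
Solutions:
 h(c) = C1 - 4*sqrt(3)*exp(sqrt(3)*c)/3 + 4*sqrt(3)*log(cos(sqrt(3)*c))/3


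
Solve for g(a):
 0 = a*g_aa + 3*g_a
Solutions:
 g(a) = C1 + C2/a^2


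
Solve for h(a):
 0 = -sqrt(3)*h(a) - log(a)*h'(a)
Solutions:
 h(a) = C1*exp(-sqrt(3)*li(a))


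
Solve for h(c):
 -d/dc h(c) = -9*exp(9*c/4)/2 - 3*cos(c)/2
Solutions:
 h(c) = C1 + 2*exp(9*c/4) + 3*sin(c)/2


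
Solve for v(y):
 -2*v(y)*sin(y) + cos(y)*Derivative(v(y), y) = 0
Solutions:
 v(y) = C1/cos(y)^2


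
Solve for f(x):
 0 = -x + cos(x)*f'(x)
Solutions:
 f(x) = C1 + Integral(x/cos(x), x)


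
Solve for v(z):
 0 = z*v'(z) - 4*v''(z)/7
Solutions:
 v(z) = C1 + C2*erfi(sqrt(14)*z/4)


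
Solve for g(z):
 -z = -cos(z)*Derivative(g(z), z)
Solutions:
 g(z) = C1 + Integral(z/cos(z), z)


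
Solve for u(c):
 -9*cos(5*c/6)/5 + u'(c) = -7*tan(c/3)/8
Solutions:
 u(c) = C1 + 21*log(cos(c/3))/8 + 54*sin(5*c/6)/25


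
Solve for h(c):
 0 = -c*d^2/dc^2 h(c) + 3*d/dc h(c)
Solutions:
 h(c) = C1 + C2*c^4


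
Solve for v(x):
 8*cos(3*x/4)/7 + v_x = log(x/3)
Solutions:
 v(x) = C1 + x*log(x) - x*log(3) - x - 32*sin(3*x/4)/21


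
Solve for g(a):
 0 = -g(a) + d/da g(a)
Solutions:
 g(a) = C1*exp(a)


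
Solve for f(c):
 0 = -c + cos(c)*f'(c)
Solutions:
 f(c) = C1 + Integral(c/cos(c), c)
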